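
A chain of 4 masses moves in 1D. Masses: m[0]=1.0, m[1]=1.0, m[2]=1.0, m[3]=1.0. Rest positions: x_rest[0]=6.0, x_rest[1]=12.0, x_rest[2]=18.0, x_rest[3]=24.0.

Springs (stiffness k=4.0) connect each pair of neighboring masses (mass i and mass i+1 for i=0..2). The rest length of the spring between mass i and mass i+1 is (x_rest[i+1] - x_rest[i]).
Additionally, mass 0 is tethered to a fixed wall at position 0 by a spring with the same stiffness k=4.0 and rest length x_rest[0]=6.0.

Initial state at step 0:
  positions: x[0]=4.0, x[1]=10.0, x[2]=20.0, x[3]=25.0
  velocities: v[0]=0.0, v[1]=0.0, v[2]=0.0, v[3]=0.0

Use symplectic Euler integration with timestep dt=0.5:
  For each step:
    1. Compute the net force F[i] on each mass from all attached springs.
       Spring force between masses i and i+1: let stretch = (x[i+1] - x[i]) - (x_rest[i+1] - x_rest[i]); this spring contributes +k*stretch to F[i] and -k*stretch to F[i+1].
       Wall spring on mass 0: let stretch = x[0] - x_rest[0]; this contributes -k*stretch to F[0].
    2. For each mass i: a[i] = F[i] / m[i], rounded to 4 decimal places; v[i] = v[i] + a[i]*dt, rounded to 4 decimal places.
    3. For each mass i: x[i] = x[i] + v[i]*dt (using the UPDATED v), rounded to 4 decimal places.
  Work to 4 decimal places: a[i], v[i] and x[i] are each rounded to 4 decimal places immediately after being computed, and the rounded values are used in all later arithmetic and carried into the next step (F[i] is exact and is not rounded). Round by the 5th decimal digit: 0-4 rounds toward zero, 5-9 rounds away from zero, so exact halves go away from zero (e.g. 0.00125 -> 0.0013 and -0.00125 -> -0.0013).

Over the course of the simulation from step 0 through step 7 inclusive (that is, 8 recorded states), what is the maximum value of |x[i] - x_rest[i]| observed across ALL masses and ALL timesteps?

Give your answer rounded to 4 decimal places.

Answer: 4.0000

Derivation:
Step 0: x=[4.0000 10.0000 20.0000 25.0000] v=[0.0000 0.0000 0.0000 0.0000]
Step 1: x=[6.0000 14.0000 15.0000 26.0000] v=[4.0000 8.0000 -10.0000 2.0000]
Step 2: x=[10.0000 11.0000 20.0000 22.0000] v=[8.0000 -6.0000 10.0000 -8.0000]
Step 3: x=[5.0000 16.0000 18.0000 22.0000] v=[-10.0000 10.0000 -4.0000 0.0000]
Step 4: x=[6.0000 12.0000 18.0000 24.0000] v=[2.0000 -8.0000 0.0000 4.0000]
Step 5: x=[7.0000 8.0000 18.0000 26.0000] v=[2.0000 -8.0000 0.0000 4.0000]
Step 6: x=[2.0000 13.0000 16.0000 26.0000] v=[-10.0000 10.0000 -4.0000 0.0000]
Step 7: x=[6.0000 10.0000 21.0000 22.0000] v=[8.0000 -6.0000 10.0000 -8.0000]
Max displacement = 4.0000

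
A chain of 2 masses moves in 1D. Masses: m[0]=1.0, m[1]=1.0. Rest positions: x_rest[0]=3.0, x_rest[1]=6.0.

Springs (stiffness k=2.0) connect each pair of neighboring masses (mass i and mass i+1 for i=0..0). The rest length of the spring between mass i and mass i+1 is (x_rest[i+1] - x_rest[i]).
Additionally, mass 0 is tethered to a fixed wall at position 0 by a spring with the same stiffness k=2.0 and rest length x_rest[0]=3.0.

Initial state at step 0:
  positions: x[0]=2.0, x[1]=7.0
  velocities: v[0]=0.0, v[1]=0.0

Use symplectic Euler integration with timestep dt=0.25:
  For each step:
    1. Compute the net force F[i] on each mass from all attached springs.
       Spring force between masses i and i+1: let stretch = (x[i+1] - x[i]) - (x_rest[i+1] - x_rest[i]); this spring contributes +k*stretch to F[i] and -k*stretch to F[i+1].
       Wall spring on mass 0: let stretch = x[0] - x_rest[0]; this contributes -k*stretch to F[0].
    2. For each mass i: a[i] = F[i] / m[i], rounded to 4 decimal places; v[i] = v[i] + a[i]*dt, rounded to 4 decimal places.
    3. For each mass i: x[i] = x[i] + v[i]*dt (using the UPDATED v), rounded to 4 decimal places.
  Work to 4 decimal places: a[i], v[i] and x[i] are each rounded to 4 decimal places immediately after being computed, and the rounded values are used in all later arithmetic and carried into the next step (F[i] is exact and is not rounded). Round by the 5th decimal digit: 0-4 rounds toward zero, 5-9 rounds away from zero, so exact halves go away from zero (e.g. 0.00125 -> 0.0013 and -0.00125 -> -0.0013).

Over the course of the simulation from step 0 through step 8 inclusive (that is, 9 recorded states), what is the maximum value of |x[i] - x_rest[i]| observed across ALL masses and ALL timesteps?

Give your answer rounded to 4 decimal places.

Answer: 1.2820

Derivation:
Step 0: x=[2.0000 7.0000] v=[0.0000 0.0000]
Step 1: x=[2.3750 6.7500] v=[1.5000 -1.0000]
Step 2: x=[3.0000 6.3281] v=[2.5000 -1.6875]
Step 3: x=[3.6660 5.8652] v=[2.6641 -1.8516]
Step 4: x=[4.1487 5.5024] v=[1.9307 -1.4512]
Step 5: x=[4.2820 5.3454] v=[0.5332 -0.6281]
Step 6: x=[4.0130 5.4305] v=[-1.0761 0.3402]
Step 7: x=[3.4195 5.7134] v=[-2.3739 1.1315]
Step 8: x=[2.6853 6.0846] v=[-2.9367 1.4846]
Max displacement = 1.2820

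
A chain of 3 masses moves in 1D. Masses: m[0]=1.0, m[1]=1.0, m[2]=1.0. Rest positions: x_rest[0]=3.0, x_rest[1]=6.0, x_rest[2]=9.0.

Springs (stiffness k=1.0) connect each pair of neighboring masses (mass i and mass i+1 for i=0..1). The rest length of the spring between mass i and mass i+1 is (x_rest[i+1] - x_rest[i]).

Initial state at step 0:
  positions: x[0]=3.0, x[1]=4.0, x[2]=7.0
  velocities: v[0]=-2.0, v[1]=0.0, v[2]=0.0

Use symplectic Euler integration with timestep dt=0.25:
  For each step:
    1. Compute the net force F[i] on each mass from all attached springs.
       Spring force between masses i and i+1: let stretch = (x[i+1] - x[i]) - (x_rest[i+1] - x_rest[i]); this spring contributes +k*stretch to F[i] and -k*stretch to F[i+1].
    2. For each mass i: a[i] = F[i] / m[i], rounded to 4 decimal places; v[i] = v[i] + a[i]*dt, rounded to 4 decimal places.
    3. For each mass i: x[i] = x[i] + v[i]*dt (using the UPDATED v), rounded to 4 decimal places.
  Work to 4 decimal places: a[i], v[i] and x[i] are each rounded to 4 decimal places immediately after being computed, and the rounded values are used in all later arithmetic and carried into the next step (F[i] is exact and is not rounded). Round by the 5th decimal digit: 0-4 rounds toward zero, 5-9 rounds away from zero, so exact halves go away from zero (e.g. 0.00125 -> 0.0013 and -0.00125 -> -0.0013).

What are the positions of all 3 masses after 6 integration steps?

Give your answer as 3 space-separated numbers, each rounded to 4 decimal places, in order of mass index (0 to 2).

Step 0: x=[3.0000 4.0000 7.0000] v=[-2.0000 0.0000 0.0000]
Step 1: x=[2.3750 4.1250 7.0000] v=[-2.5000 0.5000 0.0000]
Step 2: x=[1.6719 4.3203 7.0078] v=[-2.8125 0.7813 0.0313]
Step 3: x=[0.9468 4.5181 7.0352] v=[-2.9004 0.7911 0.1094]
Step 4: x=[0.2574 4.6500 7.0927] v=[-2.7576 0.5276 0.2301]
Step 5: x=[-0.3450 4.6600 7.1851] v=[-2.4095 0.0401 0.3694]
Step 6: x=[-0.8221 4.5150 7.3071] v=[-1.9083 -0.5799 0.4881]

Answer: -0.8221 4.5150 7.3071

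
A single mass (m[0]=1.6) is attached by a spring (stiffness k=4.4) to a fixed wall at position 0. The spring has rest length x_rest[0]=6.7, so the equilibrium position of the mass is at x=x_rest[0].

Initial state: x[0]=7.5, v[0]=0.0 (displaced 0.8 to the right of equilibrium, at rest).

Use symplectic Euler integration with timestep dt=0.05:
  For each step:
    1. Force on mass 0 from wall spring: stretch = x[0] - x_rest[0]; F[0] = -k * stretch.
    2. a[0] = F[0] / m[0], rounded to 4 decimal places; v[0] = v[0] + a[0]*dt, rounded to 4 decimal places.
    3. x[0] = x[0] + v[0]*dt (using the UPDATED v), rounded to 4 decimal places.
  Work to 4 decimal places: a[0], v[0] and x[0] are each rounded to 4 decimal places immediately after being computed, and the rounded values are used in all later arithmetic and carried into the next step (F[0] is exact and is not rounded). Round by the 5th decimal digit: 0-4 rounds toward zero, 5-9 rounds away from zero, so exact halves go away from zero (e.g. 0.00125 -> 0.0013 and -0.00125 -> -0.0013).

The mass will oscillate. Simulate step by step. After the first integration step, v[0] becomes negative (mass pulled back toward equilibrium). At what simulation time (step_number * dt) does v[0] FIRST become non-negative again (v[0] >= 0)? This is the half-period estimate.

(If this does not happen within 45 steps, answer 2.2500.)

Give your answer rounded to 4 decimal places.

Answer: 1.9000

Derivation:
Step 0: x=[7.5000] v=[0.0000]
Step 1: x=[7.4945] v=[-0.1100]
Step 2: x=[7.4835] v=[-0.2192]
Step 3: x=[7.4672] v=[-0.3269]
Step 4: x=[7.4456] v=[-0.4324]
Step 5: x=[7.4189] v=[-0.5349]
Step 6: x=[7.3872] v=[-0.6338]
Step 7: x=[7.3508] v=[-0.7283]
Step 8: x=[7.3099] v=[-0.8178]
Step 9: x=[7.2648] v=[-0.9017]
Step 10: x=[7.2158] v=[-0.9794]
Step 11: x=[7.1633] v=[-1.0503]
Step 12: x=[7.1076] v=[-1.1140]
Step 13: x=[7.0491] v=[-1.1700]
Step 14: x=[6.9882] v=[-1.2180]
Step 15: x=[6.9253] v=[-1.2576]
Step 16: x=[6.8609] v=[-1.2886]
Step 17: x=[6.7954] v=[-1.3107]
Step 18: x=[6.7292] v=[-1.3238]
Step 19: x=[6.6628] v=[-1.3278]
Step 20: x=[6.5967] v=[-1.3227]
Step 21: x=[6.5313] v=[-1.3085]
Step 22: x=[6.4670] v=[-1.2853]
Step 23: x=[6.4043] v=[-1.2533]
Step 24: x=[6.3437] v=[-1.2126]
Step 25: x=[6.2855] v=[-1.1636]
Step 26: x=[6.2302] v=[-1.1066]
Step 27: x=[6.1781] v=[-1.0420]
Step 28: x=[6.1296] v=[-0.9702]
Step 29: x=[6.0850] v=[-0.8918]
Step 30: x=[6.0446] v=[-0.8072]
Step 31: x=[6.0087] v=[-0.7171]
Step 32: x=[5.9776] v=[-0.6220]
Step 33: x=[5.9515] v=[-0.5227]
Step 34: x=[5.9305] v=[-0.4198]
Step 35: x=[5.9148] v=[-0.3140]
Step 36: x=[5.9045] v=[-0.2060]
Step 37: x=[5.8997] v=[-0.0966]
Step 38: x=[5.9004] v=[0.0134]
First v>=0 after going negative at step 38, time=1.9000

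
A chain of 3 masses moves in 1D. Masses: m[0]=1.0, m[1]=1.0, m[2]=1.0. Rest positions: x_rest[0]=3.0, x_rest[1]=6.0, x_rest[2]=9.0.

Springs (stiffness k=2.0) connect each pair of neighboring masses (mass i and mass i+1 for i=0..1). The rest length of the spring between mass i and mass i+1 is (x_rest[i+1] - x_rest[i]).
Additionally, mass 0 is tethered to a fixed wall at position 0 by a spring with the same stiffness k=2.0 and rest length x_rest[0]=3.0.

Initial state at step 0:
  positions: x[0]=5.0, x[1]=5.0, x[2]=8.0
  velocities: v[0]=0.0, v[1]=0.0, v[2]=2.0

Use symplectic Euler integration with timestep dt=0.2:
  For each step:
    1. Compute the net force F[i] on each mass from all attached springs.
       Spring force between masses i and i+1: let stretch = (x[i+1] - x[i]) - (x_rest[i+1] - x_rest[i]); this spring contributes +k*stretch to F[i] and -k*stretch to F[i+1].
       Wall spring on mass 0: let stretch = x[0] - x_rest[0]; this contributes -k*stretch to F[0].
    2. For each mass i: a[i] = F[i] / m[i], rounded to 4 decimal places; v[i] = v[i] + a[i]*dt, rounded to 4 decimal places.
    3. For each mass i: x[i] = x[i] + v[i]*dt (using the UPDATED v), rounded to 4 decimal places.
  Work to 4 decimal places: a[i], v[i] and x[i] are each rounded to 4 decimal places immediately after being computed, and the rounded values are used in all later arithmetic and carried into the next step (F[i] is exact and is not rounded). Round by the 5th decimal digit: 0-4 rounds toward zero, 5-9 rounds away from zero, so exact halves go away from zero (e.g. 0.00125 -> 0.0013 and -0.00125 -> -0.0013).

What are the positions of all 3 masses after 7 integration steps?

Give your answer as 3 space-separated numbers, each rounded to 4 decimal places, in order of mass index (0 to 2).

Answer: 1.2055 7.1846 10.7709

Derivation:
Step 0: x=[5.0000 5.0000 8.0000] v=[0.0000 0.0000 2.0000]
Step 1: x=[4.6000 5.2400 8.4000] v=[-2.0000 1.2000 2.0000]
Step 2: x=[3.8832 5.6816 8.7872] v=[-3.5840 2.2080 1.9360]
Step 3: x=[2.9996 6.2278 9.1660] v=[-4.4179 2.7309 1.8938]
Step 4: x=[2.1343 6.7508 9.5497] v=[-4.3265 2.6149 1.9185]
Step 5: x=[1.4676 7.1284 9.9495] v=[-3.3336 1.8879 1.9989]
Step 6: x=[1.1363 7.2788 10.3636] v=[-1.6563 0.7520 2.0705]
Step 7: x=[1.2055 7.1846 10.7709] v=[0.3462 -0.4711 2.0366]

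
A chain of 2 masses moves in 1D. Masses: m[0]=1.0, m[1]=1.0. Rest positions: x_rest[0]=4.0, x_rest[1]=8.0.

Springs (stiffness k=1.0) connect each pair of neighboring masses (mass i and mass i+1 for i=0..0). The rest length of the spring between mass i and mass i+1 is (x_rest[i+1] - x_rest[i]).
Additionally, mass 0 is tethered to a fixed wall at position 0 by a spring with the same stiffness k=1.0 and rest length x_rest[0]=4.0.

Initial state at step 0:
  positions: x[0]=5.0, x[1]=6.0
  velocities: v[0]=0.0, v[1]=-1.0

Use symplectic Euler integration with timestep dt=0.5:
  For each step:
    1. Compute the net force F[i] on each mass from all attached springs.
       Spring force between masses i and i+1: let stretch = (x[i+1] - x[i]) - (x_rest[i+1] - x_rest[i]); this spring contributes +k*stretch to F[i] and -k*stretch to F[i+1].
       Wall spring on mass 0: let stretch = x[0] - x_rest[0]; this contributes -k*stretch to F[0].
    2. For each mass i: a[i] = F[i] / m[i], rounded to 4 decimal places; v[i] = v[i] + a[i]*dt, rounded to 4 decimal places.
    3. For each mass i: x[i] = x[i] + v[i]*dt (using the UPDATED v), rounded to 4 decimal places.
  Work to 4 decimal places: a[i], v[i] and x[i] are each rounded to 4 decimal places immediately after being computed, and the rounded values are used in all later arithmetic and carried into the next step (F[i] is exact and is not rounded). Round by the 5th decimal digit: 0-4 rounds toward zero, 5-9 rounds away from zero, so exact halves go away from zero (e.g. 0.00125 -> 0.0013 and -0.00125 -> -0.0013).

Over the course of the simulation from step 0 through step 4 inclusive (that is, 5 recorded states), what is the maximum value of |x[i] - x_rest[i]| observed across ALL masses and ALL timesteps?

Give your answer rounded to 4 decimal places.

Answer: 2.4219

Derivation:
Step 0: x=[5.0000 6.0000] v=[0.0000 -1.0000]
Step 1: x=[4.0000 6.2500] v=[-2.0000 0.5000]
Step 2: x=[2.5625 6.9375] v=[-2.8750 1.3750]
Step 3: x=[1.5781 7.5313] v=[-1.9688 1.1875]
Step 4: x=[1.6875 7.6368] v=[0.2188 0.2109]
Max displacement = 2.4219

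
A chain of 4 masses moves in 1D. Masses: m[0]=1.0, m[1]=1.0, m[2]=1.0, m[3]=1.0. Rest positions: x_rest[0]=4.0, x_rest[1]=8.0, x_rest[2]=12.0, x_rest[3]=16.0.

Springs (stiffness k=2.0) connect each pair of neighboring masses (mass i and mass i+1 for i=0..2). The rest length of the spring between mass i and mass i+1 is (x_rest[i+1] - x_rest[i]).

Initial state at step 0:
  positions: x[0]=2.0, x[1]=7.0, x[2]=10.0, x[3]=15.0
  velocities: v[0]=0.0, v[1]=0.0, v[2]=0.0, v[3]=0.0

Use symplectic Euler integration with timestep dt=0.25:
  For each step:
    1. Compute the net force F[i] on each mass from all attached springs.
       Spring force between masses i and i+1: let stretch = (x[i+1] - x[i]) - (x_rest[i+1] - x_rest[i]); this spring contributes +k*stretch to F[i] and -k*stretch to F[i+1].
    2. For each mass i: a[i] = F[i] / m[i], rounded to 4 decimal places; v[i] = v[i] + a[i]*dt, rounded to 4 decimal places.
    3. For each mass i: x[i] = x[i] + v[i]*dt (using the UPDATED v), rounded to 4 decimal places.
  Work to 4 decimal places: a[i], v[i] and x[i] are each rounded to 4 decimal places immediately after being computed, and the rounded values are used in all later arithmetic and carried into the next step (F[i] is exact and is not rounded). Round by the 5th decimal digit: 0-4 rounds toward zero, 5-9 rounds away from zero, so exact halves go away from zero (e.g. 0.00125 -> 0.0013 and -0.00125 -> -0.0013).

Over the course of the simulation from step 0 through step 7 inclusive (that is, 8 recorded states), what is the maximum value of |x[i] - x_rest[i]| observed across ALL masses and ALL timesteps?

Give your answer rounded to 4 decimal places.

Answer: 2.1675

Derivation:
Step 0: x=[2.0000 7.0000 10.0000 15.0000] v=[0.0000 0.0000 0.0000 0.0000]
Step 1: x=[2.1250 6.7500 10.2500 14.8750] v=[0.5000 -1.0000 1.0000 -0.5000]
Step 2: x=[2.3281 6.3594 10.6406 14.6719] v=[0.8125 -1.5625 1.5625 -0.8125]
Step 3: x=[2.5352 6.0000 11.0000 14.4649] v=[0.8282 -1.4376 1.4376 -0.8282]
Step 4: x=[2.6754 5.8325 11.1675 14.3247] v=[0.5606 -0.6700 0.6701 -0.5607]
Step 5: x=[2.7102 5.9373 11.0628 14.2899] v=[0.1392 0.4190 -0.4188 -0.1393]
Step 6: x=[2.6484 6.2794 10.7208 14.3517] v=[-0.2473 1.3682 -1.3680 0.2472]
Step 7: x=[2.5405 6.7228 10.2775 14.4597] v=[-0.4318 1.7734 -1.7733 0.4318]
Max displacement = 2.1675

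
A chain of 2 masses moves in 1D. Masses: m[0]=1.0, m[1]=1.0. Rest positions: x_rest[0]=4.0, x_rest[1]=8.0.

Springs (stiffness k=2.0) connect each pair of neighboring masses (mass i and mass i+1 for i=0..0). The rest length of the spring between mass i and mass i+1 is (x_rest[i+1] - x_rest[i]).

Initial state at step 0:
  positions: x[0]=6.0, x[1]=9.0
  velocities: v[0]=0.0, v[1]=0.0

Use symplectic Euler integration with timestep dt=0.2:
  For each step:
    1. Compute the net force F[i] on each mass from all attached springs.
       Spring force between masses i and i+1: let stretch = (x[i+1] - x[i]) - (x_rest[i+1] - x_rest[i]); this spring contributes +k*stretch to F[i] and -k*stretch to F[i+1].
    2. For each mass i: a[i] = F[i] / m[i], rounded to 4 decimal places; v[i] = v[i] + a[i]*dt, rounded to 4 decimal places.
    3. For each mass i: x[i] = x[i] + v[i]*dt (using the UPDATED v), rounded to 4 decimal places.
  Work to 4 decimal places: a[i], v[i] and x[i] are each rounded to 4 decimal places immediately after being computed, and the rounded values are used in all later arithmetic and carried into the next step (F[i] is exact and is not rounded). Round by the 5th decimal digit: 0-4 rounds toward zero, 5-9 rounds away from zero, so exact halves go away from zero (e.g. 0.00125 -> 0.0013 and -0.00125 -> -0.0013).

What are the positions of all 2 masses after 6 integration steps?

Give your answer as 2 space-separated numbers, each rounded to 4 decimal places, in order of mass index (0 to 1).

Step 0: x=[6.0000 9.0000] v=[0.0000 0.0000]
Step 1: x=[5.9200 9.0800] v=[-0.4000 0.4000]
Step 2: x=[5.7728 9.2272] v=[-0.7360 0.7360]
Step 3: x=[5.5820 9.4180] v=[-0.9542 0.9542]
Step 4: x=[5.3780 9.6220] v=[-1.0198 1.0198]
Step 5: x=[5.1936 9.8064] v=[-0.9222 0.9222]
Step 6: x=[5.0582 9.9418] v=[-0.6771 0.6771]

Answer: 5.0582 9.9418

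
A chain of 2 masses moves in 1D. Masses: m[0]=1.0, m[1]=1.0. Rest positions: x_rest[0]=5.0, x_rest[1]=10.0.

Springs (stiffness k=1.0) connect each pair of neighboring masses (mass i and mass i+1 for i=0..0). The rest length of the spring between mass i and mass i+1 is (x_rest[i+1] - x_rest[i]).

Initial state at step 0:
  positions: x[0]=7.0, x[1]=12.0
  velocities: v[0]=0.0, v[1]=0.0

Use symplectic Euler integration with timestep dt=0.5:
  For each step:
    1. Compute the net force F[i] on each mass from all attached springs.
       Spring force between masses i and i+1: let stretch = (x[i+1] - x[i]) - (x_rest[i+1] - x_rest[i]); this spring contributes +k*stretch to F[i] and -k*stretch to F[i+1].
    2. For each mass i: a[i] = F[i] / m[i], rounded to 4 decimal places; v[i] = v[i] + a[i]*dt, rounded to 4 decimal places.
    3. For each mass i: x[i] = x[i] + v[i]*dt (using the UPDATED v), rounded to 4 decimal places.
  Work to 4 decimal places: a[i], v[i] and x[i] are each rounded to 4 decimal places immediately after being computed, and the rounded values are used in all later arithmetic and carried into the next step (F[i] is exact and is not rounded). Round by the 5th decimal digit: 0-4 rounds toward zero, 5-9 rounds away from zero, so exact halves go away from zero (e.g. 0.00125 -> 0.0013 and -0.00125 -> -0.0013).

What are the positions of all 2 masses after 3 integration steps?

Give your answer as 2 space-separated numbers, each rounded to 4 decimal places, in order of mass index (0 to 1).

Step 0: x=[7.0000 12.0000] v=[0.0000 0.0000]
Step 1: x=[7.0000 12.0000] v=[0.0000 0.0000]
Step 2: x=[7.0000 12.0000] v=[0.0000 0.0000]
Step 3: x=[7.0000 12.0000] v=[0.0000 0.0000]

Answer: 7.0000 12.0000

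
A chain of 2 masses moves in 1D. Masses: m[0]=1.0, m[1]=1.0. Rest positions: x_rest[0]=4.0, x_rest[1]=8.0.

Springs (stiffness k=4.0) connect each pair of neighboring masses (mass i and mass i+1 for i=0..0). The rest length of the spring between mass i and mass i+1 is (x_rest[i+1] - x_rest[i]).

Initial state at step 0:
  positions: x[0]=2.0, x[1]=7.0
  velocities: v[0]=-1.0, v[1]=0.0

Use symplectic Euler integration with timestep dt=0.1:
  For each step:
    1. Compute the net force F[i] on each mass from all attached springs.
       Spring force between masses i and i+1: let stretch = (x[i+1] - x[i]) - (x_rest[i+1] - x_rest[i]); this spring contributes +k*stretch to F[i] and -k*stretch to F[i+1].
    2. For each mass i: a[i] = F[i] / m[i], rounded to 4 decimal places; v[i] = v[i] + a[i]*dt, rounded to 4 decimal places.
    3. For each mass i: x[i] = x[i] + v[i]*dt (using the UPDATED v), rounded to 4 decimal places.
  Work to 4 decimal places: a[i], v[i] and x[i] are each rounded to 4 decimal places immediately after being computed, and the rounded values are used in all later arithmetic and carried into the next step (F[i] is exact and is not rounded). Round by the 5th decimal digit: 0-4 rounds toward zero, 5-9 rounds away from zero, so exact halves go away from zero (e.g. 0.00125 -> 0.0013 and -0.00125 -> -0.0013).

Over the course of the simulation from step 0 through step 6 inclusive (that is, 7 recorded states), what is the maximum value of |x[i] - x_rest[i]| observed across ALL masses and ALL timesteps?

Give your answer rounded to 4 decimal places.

Answer: 2.0792

Derivation:
Step 0: x=[2.0000 7.0000] v=[-1.0000 0.0000]
Step 1: x=[1.9400 6.9600] v=[-0.6000 -0.4000]
Step 2: x=[1.9208 6.8792] v=[-0.1920 -0.8080]
Step 3: x=[1.9399 6.7601] v=[0.1914 -1.1914]
Step 4: x=[1.9919 6.6082] v=[0.5195 -1.5195]
Step 5: x=[2.0685 6.4316] v=[0.7660 -1.7660]
Step 6: x=[2.1596 6.2405] v=[0.9112 -1.9112]
Max displacement = 2.0792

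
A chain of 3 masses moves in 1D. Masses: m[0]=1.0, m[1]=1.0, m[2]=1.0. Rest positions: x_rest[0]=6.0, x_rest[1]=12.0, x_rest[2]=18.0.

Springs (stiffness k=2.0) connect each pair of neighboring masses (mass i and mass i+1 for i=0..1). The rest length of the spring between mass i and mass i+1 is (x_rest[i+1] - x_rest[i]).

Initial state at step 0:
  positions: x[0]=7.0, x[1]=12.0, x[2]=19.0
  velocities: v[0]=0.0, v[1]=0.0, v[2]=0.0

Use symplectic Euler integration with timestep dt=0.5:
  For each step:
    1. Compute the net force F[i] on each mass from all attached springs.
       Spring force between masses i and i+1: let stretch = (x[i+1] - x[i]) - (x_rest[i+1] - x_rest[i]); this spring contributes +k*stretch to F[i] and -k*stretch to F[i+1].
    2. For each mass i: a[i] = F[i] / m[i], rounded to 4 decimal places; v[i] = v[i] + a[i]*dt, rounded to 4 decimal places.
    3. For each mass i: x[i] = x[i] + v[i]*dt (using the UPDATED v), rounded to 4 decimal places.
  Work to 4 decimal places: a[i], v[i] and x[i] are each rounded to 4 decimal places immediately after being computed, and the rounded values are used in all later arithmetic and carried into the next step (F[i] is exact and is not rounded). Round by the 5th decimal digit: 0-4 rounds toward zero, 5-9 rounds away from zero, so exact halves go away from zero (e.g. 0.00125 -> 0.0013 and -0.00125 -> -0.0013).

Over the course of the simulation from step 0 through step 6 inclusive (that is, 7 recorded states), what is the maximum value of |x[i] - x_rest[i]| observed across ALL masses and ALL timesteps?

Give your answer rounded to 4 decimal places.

Answer: 1.5000

Derivation:
Step 0: x=[7.0000 12.0000 19.0000] v=[0.0000 0.0000 0.0000]
Step 1: x=[6.5000 13.0000 18.5000] v=[-1.0000 2.0000 -1.0000]
Step 2: x=[6.2500 13.5000 18.2500] v=[-0.5000 1.0000 -0.5000]
Step 3: x=[6.6250 12.7500 18.6250] v=[0.7500 -1.5000 0.7500]
Step 4: x=[7.0625 11.8750 19.0625] v=[0.8750 -1.7500 0.8750]
Step 5: x=[6.9063 12.1875 18.9063] v=[-0.3125 0.6250 -0.3125]
Step 6: x=[6.3907 13.2188 18.3907] v=[-1.0313 2.0626 -1.0313]
Max displacement = 1.5000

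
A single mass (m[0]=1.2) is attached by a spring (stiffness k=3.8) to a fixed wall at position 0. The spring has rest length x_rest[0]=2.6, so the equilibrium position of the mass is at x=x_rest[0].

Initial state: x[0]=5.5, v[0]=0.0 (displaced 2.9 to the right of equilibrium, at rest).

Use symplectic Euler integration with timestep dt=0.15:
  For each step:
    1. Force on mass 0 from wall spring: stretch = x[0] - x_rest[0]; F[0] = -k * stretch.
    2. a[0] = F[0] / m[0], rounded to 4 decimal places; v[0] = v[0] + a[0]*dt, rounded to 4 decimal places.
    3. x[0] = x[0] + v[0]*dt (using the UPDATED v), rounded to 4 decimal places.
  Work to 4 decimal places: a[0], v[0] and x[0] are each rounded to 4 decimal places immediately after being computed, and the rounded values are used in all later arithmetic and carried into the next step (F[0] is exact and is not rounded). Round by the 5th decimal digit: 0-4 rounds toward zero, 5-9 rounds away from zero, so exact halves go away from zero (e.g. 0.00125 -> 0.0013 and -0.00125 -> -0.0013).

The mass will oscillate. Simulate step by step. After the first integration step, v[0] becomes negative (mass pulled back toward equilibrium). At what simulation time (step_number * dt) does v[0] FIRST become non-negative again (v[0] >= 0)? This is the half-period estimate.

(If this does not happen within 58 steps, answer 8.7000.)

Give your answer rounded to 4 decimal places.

Answer: 1.8000

Derivation:
Step 0: x=[5.5000] v=[0.0000]
Step 1: x=[5.2934] v=[-1.3775]
Step 2: x=[4.8949] v=[-2.6569]
Step 3: x=[4.3329] v=[-3.7470]
Step 4: x=[3.6474] v=[-4.5701]
Step 5: x=[2.8873] v=[-5.0676]
Step 6: x=[2.1067] v=[-5.2041]
Step 7: x=[1.3612] v=[-4.9698]
Step 8: x=[0.7040] v=[-4.3814]
Step 9: x=[0.1819] v=[-3.4808]
Step 10: x=[-0.1679] v=[-2.3322]
Step 11: x=[-0.3205] v=[-1.0175]
Step 12: x=[-0.2650] v=[0.3697]
First v>=0 after going negative at step 12, time=1.8000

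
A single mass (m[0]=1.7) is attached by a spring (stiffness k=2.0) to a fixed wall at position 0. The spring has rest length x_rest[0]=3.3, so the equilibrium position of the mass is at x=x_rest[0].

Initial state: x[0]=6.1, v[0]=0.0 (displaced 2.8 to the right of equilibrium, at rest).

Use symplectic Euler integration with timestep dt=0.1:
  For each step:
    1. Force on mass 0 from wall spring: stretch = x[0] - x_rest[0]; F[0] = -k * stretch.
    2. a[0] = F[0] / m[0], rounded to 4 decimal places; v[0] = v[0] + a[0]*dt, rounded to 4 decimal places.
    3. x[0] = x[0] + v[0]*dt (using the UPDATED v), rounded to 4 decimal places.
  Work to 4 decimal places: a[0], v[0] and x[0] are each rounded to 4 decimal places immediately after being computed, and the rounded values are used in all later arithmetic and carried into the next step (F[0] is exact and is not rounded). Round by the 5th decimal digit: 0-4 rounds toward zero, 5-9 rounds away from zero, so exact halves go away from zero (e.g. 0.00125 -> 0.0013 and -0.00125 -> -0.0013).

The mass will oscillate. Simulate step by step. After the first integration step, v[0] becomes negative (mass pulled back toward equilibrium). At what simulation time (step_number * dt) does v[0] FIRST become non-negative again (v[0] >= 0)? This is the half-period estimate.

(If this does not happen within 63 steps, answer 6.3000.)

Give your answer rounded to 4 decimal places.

Answer: 2.9000

Derivation:
Step 0: x=[6.1000] v=[0.0000]
Step 1: x=[6.0671] v=[-0.3294]
Step 2: x=[6.0016] v=[-0.6549]
Step 3: x=[5.9043] v=[-0.9727]
Step 4: x=[5.7764] v=[-1.2791]
Step 5: x=[5.6194] v=[-1.5704]
Step 6: x=[5.4351] v=[-1.8433]
Step 7: x=[5.2257] v=[-2.0945]
Step 8: x=[4.9936] v=[-2.3211]
Step 9: x=[4.7416] v=[-2.5204]
Step 10: x=[4.4726] v=[-2.6900]
Step 11: x=[4.1898] v=[-2.8280]
Step 12: x=[3.8965] v=[-2.9327]
Step 13: x=[3.5962] v=[-3.0029]
Step 14: x=[3.2924] v=[-3.0378]
Step 15: x=[2.9887] v=[-3.0369]
Step 16: x=[2.6887] v=[-3.0003]
Step 17: x=[2.3959] v=[-2.9284]
Step 18: x=[2.1137] v=[-2.8220]
Step 19: x=[1.8455] v=[-2.6824]
Step 20: x=[1.5944] v=[-2.5113]
Step 21: x=[1.3633] v=[-2.3106]
Step 22: x=[1.1550] v=[-2.0828]
Step 23: x=[0.9720] v=[-1.8305]
Step 24: x=[0.8163] v=[-1.5566]
Step 25: x=[0.6899] v=[-1.2644]
Step 26: x=[0.5942] v=[-0.9573]
Step 27: x=[0.5303] v=[-0.6390]
Step 28: x=[0.4990] v=[-0.3132]
Step 29: x=[0.5006] v=[0.0163]
First v>=0 after going negative at step 29, time=2.9000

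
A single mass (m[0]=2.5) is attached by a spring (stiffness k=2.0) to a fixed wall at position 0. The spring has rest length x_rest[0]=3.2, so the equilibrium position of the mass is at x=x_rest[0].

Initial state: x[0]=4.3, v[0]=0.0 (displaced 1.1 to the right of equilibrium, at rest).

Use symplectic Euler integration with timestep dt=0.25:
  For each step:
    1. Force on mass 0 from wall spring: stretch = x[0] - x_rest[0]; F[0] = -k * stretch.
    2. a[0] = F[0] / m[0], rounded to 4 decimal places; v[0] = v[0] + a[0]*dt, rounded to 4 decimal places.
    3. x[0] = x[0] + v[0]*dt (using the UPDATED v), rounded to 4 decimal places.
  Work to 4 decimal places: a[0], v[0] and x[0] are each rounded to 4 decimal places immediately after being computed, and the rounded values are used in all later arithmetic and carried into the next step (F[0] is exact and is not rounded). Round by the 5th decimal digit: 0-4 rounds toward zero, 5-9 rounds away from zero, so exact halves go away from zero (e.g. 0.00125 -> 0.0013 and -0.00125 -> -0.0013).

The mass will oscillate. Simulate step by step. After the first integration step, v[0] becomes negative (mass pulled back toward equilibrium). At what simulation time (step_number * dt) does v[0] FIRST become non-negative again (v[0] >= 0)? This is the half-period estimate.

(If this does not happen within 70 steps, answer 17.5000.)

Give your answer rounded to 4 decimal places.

Step 0: x=[4.3000] v=[0.0000]
Step 1: x=[4.2450] v=[-0.2200]
Step 2: x=[4.1378] v=[-0.4290]
Step 3: x=[3.9837] v=[-0.6166]
Step 4: x=[3.7904] v=[-0.7734]
Step 5: x=[3.5675] v=[-0.8915]
Step 6: x=[3.3263] v=[-0.9650]
Step 7: x=[3.0787] v=[-0.9903]
Step 8: x=[2.8372] v=[-0.9661]
Step 9: x=[2.6138] v=[-0.8936]
Step 10: x=[2.4197] v=[-0.7764]
Step 11: x=[2.2646] v=[-0.6204]
Step 12: x=[2.1563] v=[-0.4333]
Step 13: x=[2.1002] v=[-0.2246]
Step 14: x=[2.0990] v=[-0.0047]
Step 15: x=[2.1529] v=[0.2155]
First v>=0 after going negative at step 15, time=3.7500

Answer: 3.7500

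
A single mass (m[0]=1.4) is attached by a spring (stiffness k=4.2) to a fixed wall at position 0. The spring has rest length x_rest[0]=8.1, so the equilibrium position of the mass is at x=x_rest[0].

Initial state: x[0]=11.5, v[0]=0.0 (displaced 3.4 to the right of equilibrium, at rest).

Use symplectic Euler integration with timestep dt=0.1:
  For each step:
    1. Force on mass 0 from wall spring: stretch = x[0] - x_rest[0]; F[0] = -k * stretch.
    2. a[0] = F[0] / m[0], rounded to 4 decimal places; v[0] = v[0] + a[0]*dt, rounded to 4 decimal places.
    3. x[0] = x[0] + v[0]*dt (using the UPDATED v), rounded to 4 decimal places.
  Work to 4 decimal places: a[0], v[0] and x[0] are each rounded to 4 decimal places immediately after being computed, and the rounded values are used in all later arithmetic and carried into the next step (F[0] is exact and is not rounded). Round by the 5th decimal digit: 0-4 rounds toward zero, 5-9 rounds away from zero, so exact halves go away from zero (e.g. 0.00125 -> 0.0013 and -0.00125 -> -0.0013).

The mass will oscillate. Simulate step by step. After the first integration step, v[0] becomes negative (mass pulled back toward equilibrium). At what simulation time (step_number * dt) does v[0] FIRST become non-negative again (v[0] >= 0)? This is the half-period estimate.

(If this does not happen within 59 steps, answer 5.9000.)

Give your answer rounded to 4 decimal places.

Answer: 1.9000

Derivation:
Step 0: x=[11.5000] v=[0.0000]
Step 1: x=[11.3980] v=[-1.0200]
Step 2: x=[11.1971] v=[-2.0094]
Step 3: x=[10.9033] v=[-2.9385]
Step 4: x=[10.5254] v=[-3.7795]
Step 5: x=[10.0747] v=[-4.5071]
Step 6: x=[9.5648] v=[-5.0995]
Step 7: x=[9.0109] v=[-5.5389]
Step 8: x=[8.4297] v=[-5.8122]
Step 9: x=[7.8386] v=[-5.9111]
Step 10: x=[7.2553] v=[-5.8327]
Step 11: x=[6.6974] v=[-5.5793]
Step 12: x=[6.1816] v=[-5.1585]
Step 13: x=[5.7233] v=[-4.5830]
Step 14: x=[5.3363] v=[-3.8700]
Step 15: x=[5.0322] v=[-3.0409]
Step 16: x=[4.8201] v=[-2.1206]
Step 17: x=[4.7064] v=[-1.1366]
Step 18: x=[4.6946] v=[-0.1185]
Step 19: x=[4.7849] v=[0.9031]
First v>=0 after going negative at step 19, time=1.9000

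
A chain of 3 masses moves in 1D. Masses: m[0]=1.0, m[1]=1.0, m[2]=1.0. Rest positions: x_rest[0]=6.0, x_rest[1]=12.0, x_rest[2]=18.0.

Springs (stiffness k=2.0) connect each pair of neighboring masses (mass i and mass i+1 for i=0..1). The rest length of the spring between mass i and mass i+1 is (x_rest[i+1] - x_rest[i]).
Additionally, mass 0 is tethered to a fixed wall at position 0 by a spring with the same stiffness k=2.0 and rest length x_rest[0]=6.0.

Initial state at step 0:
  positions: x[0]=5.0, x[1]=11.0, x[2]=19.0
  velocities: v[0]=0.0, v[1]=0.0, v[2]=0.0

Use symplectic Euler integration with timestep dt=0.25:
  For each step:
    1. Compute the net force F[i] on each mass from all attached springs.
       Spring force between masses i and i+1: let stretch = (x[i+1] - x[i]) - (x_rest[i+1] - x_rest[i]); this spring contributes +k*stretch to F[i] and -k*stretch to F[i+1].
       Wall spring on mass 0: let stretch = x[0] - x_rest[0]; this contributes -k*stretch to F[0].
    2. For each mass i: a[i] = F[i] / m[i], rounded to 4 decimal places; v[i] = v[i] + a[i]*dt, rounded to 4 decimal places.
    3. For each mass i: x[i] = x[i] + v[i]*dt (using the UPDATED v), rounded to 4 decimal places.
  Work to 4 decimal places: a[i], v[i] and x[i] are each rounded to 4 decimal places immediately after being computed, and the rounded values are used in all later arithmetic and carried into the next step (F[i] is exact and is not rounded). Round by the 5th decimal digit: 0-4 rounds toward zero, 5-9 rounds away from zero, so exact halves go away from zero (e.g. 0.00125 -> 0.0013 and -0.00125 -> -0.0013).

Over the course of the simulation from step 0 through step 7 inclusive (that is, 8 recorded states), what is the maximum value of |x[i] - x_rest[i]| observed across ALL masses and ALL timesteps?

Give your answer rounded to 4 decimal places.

Answer: 1.2498

Derivation:
Step 0: x=[5.0000 11.0000 19.0000] v=[0.0000 0.0000 0.0000]
Step 1: x=[5.1250 11.2500 18.7500] v=[0.5000 1.0000 -1.0000]
Step 2: x=[5.3750 11.6719 18.3125] v=[1.0000 1.6875 -1.7500]
Step 3: x=[5.7403 12.1368 17.7949] v=[1.4610 1.8594 -2.0703]
Step 4: x=[6.1876 12.5094 17.3201] v=[1.7891 1.4902 -1.8994]
Step 5: x=[6.6517 12.6931 16.9939] v=[1.8562 0.7347 -1.3048]
Step 6: x=[7.0395 12.6592 16.8801] v=[1.5511 -0.1356 -0.4552]
Step 7: x=[7.2498 12.4505 16.9887] v=[0.8412 -0.8350 0.4344]
Max displacement = 1.2498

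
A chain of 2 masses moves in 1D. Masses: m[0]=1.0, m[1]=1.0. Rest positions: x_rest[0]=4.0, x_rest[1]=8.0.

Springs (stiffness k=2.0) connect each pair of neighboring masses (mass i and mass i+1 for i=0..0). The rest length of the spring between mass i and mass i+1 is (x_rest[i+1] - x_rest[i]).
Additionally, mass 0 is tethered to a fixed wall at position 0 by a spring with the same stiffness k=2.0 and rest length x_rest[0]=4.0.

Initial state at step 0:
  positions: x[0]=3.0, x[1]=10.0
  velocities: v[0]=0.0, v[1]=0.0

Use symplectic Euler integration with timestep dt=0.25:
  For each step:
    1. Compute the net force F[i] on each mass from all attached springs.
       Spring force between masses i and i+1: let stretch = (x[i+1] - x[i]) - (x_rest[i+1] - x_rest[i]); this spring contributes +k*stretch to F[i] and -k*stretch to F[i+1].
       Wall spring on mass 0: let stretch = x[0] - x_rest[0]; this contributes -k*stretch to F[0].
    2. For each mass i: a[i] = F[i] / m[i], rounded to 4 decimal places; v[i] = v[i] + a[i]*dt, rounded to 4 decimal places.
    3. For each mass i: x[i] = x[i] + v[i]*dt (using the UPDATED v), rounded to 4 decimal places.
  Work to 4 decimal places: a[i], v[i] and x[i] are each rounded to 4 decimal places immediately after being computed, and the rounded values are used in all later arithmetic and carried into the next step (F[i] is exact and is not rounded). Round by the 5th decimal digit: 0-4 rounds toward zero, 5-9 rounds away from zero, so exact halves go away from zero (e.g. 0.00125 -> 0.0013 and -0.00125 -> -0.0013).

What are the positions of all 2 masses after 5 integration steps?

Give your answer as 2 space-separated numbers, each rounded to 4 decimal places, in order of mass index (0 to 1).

Answer: 5.9095 7.3183

Derivation:
Step 0: x=[3.0000 10.0000] v=[0.0000 0.0000]
Step 1: x=[3.5000 9.6250] v=[2.0000 -1.5000]
Step 2: x=[4.3281 8.9844] v=[3.3125 -2.5625]
Step 3: x=[5.1973 8.2617] v=[3.4766 -2.8907]
Step 4: x=[5.7999 7.6560] v=[2.4102 -2.4229]
Step 5: x=[5.9095 7.3183] v=[0.4383 -1.3510]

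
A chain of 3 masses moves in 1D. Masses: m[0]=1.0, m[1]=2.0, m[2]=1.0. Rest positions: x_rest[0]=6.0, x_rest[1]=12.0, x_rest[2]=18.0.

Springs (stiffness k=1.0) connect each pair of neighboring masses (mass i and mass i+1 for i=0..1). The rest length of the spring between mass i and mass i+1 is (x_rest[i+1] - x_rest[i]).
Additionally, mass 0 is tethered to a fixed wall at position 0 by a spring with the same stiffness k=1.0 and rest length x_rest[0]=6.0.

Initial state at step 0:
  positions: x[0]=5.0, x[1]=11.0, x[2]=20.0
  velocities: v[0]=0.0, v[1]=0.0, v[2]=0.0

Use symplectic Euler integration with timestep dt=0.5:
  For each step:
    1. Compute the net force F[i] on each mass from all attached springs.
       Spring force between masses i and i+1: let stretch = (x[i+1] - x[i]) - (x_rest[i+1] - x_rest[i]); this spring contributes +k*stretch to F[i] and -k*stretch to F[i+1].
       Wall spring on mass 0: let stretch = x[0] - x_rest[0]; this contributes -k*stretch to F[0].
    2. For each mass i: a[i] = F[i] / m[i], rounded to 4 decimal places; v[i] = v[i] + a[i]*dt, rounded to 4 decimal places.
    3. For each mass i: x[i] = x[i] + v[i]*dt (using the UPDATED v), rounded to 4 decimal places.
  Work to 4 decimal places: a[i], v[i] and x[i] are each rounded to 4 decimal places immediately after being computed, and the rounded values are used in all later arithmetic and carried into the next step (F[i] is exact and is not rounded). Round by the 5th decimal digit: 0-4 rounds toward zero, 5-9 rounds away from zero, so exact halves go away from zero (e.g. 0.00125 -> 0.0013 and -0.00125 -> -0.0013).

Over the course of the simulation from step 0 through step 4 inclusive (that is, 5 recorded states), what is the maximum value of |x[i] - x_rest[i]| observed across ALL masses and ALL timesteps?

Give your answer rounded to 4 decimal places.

Answer: 2.0019

Derivation:
Step 0: x=[5.0000 11.0000 20.0000] v=[0.0000 0.0000 0.0000]
Step 1: x=[5.2500 11.3750 19.2500] v=[0.5000 0.7500 -1.5000]
Step 2: x=[5.7188 11.9688 18.0313] v=[0.9375 1.1875 -2.4375]
Step 3: x=[6.3204 12.5391 16.7969] v=[1.2031 1.1406 -2.4688]
Step 4: x=[6.8966 12.8643 15.9981] v=[1.1523 0.6504 -1.5977]
Max displacement = 2.0019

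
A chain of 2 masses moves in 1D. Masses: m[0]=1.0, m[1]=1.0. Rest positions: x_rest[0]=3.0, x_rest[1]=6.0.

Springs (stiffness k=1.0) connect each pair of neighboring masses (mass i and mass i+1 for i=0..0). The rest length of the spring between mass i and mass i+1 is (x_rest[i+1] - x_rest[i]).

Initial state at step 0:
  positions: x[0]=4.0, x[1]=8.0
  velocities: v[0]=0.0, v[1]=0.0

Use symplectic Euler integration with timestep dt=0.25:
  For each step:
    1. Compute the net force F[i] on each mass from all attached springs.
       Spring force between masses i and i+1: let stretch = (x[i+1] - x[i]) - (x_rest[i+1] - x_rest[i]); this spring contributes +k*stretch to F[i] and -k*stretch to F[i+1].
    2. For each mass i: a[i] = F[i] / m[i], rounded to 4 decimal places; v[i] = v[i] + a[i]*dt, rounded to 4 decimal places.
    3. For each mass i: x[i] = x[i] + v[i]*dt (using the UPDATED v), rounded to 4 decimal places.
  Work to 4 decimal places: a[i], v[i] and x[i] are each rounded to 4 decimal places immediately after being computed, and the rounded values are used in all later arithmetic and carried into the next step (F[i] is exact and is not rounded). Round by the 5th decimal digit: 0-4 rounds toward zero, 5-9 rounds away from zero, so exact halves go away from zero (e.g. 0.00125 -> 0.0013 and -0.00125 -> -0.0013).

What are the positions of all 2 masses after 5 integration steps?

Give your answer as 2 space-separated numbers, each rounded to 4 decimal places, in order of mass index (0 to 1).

Step 0: x=[4.0000 8.0000] v=[0.0000 0.0000]
Step 1: x=[4.0625 7.9375] v=[0.2500 -0.2500]
Step 2: x=[4.1797 7.8203] v=[0.4688 -0.4688]
Step 3: x=[4.3370 7.6631] v=[0.6290 -0.6290]
Step 4: x=[4.5146 7.4855] v=[0.7105 -0.7105]
Step 5: x=[4.6904 7.3097] v=[0.7032 -0.7032]

Answer: 4.6904 7.3097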